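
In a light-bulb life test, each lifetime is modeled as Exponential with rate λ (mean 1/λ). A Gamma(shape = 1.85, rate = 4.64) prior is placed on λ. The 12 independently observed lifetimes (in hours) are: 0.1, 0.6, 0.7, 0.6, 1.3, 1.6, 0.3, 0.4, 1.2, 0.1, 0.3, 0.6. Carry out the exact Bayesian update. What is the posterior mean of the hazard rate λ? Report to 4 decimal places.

1.1133

With a Gamma(shape α, rate β) prior on the exponential rate λ, the posterior after n observations with total T = Σxᵢ is Gamma(α+n, β+T).
Sum of observations T = 7.8 hours; n = 12.
Posterior: Gamma(1.85+12, 4.64+7.8) = Gamma(13.85, 12.44).
Posterior mean of λ = α/β = 13.85/12.44 = 1.1133.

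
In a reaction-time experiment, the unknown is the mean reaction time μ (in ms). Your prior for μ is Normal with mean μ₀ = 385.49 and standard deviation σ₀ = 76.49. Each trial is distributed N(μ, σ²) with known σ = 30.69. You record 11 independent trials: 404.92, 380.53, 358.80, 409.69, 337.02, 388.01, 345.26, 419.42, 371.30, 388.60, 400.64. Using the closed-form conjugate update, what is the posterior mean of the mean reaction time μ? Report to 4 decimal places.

382.2466

For Normal data with known variance σ², a Normal(μ₀, σ₀²) prior on μ is conjugate. Posterior precision = 1/σ₀² + n/σ²; posterior mean is the precision-weighted average of μ₀ and x̄.
Σxᵢ = 404.92 + 380.53 + 358.80 + 409.69 + 337.02 + 388.01 + 345.26 + 419.42 + 371.30 + 388.60 + 400.64 = 4204.19, so n·x̄ = 4204.19.
σ₀² = 76.49² = 5850.7201, σ² = 30.69² = 941.8761; σ² + n·σ₀² = 941.8761 + 11·5850.7201 = 65299.7972.
Posterior mean = (μ₀/σ₀² + n·x̄/σ²)/(1/σ₀² + n/σ²) = (σ²·μ₀ + σ₀²·n·x̄)/(σ² + n·σ₀²) = (941.8761·385.49 + 5850.7201·4204.19)/65299.7972 = 24960622.755008/65299.7972 = 382.2466.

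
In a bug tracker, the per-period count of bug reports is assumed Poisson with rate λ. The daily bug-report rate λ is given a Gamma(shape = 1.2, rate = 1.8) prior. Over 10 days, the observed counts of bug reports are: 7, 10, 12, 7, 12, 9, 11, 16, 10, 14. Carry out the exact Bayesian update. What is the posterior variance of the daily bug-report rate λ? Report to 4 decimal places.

0.7843

With a Gamma(shape α, rate β) prior, the Poisson likelihood is conjugate: the posterior is Gamma(α + ΣXᵢ, β + n).
Sum of counts S = 108 over n = 10 days.
Posterior: Gamma(α+S, β+n) = Gamma(1.2+108, 1.8+10) = Gamma(109.2, 11.8).
Var = α/β² = 109.2/11.8² = 0.7843.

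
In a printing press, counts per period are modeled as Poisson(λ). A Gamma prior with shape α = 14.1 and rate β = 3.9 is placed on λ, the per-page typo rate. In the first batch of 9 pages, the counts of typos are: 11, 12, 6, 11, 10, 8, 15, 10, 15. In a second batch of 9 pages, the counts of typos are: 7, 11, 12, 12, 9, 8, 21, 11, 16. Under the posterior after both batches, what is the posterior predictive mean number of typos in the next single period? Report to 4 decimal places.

10.0046

With a Gamma(shape α, rate β) prior, the Poisson likelihood is conjugate: the posterior is Gamma(α + ΣXᵢ, β + n).
Batch 1: sum of counts S = 98 over n = 9 pages.
After batch 1: Gamma(α+S, β+n) = Gamma(14.1+98, 3.9+9) = Gamma(112.1, 12.9).
Batch 2: sum of counts S = 107 over n = 9 pages.
After batch 2: Gamma(α+S, β+n) = Gamma(112.1+107, 12.9+9) = Gamma(219.1, 21.9).
The predictive distribution for one future period is NegBinom with mean α/β = 10.0046.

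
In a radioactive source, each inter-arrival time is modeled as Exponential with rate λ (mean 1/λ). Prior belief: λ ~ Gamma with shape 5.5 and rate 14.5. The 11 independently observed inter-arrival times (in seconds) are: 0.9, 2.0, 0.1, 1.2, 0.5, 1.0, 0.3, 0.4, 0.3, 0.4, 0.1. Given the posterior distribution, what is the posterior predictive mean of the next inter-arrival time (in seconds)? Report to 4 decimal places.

With a Gamma(shape α, rate β) prior on the exponential rate λ, the posterior after n observations with total T = Σxᵢ is Gamma(α+n, β+T).
Sum of observations T = 7.2 seconds; n = 11.
Posterior: Gamma(5.5+11, 14.5+7.2) = Gamma(16.5, 21.7).
The predictive distribution for the next observation is Lomax; its mean is β/(α−1) = 21.7/15.5 = 1.4000.

1.4000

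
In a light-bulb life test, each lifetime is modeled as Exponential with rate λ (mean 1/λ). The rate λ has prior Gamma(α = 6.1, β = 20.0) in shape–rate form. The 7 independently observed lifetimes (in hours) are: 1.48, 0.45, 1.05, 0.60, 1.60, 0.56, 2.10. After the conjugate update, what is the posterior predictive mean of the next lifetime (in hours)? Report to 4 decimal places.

2.3008

With a Gamma(shape α, rate β) prior on the exponential rate λ, the posterior after n observations with total T = Σxᵢ is Gamma(α+n, β+T).
Sum of observations T = 7.84 hours; n = 7.
Posterior: Gamma(6.1+7, 20.0+7.84) = Gamma(13.1, 27.84).
The predictive distribution for the next observation is Lomax; its mean is β/(α−1) = 27.84/12.1 = 2.3008.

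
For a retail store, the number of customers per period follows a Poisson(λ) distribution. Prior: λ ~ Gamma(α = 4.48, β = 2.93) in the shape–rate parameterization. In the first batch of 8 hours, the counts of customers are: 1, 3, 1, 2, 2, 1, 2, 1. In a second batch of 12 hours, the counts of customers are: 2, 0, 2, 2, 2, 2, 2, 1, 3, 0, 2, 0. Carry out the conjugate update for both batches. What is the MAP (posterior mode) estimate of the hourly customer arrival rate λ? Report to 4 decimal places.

1.5037

With a Gamma(shape α, rate β) prior, the Poisson likelihood is conjugate: the posterior is Gamma(α + ΣXᵢ, β + n).
Batch 1: sum of counts S = 13 over n = 8 hours.
After batch 1: Gamma(α+S, β+n) = Gamma(4.48+13, 2.93+8) = Gamma(17.48, 10.93).
Batch 2: sum of counts S = 18 over n = 12 hours.
After batch 2: Gamma(α+S, β+n) = Gamma(17.48+18, 10.93+12) = Gamma(35.48, 22.93).
Mode of Gamma(α,β) for α≥1 is (α−1)/β = 34.48/22.93 = 1.5037.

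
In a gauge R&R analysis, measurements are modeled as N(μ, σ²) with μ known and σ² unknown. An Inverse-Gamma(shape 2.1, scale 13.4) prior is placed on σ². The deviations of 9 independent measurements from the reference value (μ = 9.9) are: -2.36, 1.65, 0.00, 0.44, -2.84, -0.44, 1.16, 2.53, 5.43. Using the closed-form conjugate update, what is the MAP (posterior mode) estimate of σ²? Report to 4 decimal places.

With known mean μ and an Inverse-Gamma(α, β) prior on σ², the Normal likelihood is conjugate: posterior is Inv-Gamma(α + n/2, β + Σ(xᵢ−μ)²/2).
Σ(xᵢ−μ)² = (-2.36)² + (1.65)² + (0.00)² + (0.44)² + (-2.84)² + (-0.44)² + (1.16)² + (2.53)² + (5.43)² = 53.9763.
Posterior: Inv-Gamma(2.1 + 9/2, 13.4 + 53.9763/2) = Inv-Gamma(6.60, 40.38815).
Mode = β/(α+1) = 40.38815/7.60 = 5.3142.

5.3142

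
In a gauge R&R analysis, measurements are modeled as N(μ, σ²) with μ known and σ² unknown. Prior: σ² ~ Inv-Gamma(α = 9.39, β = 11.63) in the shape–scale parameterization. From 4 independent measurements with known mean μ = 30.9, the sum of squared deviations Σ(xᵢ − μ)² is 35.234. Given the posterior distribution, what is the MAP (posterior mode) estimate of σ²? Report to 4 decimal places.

With known mean μ and an Inverse-Gamma(α, β) prior on σ², the Normal likelihood is conjugate: posterior is Inv-Gamma(α + n/2, β + Σ(xᵢ−μ)²/2).
Posterior: Inv-Gamma(9.39 + 4/2, 11.63 + 35.234/2) = Inv-Gamma(11.39, 29.2470).
Mode = β/(α+1) = 29.2470/12.39 = 2.3605.

2.3605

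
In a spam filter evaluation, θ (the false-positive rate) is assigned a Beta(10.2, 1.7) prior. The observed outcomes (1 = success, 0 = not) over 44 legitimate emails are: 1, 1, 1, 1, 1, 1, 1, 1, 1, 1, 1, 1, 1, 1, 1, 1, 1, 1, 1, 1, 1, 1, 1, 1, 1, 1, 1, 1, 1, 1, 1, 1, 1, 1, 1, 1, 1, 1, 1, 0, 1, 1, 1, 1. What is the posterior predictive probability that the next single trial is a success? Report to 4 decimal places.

0.9517

The Beta prior is conjugate to a Binomial/Bernoulli likelihood; the update adds successes to α and failures to β.
Posterior: Beta(α+k, β+n−k) = Beta(10.2+43, 1.7+1) = Beta(53.2, 2.7).
For a single future Bernoulli trial, P(success | data) = α/(α+β) = 0.9517.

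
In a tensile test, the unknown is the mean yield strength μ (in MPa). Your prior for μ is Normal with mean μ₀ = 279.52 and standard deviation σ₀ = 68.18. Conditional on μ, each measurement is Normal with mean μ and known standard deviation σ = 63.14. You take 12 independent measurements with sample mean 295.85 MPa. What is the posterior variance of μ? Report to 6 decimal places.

For Normal data with known variance σ², a Normal(μ₀, σ₀²) prior on μ is conjugate. Posterior precision = 1/σ₀² + n/σ²; posterior mean is the precision-weighted average of μ₀ and x̄.
σ₀² = 68.18² = 4648.5124, σ² = 63.14² = 3986.6596; σ² + n·σ₀² = 3986.6596 + 12·4648.5124 = 59768.8084.
Posterior precision = 1/σ₀² + n/σ² = 1/4648.5124 + 12/3986.6596 = (σ² + n·σ₀²)/(σ₀²σ²) = 59768.8084/(4648.5124·3986.6596); posterior variance σₙ² = σ₀²σ²/(σ² + n·σ₀²) = 4648.5124·3986.6596/59768.8084 = 310.062005.

310.062005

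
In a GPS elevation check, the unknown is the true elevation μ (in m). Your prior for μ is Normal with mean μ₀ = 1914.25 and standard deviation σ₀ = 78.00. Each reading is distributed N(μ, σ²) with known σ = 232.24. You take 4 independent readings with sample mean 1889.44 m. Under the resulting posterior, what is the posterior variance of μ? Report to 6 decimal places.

4192.374314

For Normal data with known variance σ², a Normal(μ₀, σ₀²) prior on μ is conjugate. Posterior precision = 1/σ₀² + n/σ²; posterior mean is the precision-weighted average of μ₀ and x̄.
σ₀² = 78.00² = 6084, σ² = 232.24² = 53935.4176; σ² + n·σ₀² = 53935.4176 + 4·6084 = 78271.4176.
Posterior precision = 1/σ₀² + n/σ² = 1/6084 + 4/53935.4176 = (σ² + n·σ₀²)/(σ₀²σ²) = 78271.4176/(6084·53935.4176); posterior variance σₙ² = σ₀²σ²/(σ² + n·σ₀²) = 6084·53935.4176/78271.4176 = 4192.374314.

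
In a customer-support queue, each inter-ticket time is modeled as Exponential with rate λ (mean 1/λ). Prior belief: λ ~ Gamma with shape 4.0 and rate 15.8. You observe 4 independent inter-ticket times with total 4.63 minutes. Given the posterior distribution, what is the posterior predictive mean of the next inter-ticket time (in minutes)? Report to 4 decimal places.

2.9186

With a Gamma(shape α, rate β) prior on the exponential rate λ, the posterior after n observations with total T = Σxᵢ is Gamma(α+n, β+T).
Posterior: Gamma(4.0+4, 15.8+4.63) = Gamma(8.0, 20.43).
The predictive distribution for the next observation is Lomax; its mean is β/(α−1) = 20.43/7.0 = 2.9186.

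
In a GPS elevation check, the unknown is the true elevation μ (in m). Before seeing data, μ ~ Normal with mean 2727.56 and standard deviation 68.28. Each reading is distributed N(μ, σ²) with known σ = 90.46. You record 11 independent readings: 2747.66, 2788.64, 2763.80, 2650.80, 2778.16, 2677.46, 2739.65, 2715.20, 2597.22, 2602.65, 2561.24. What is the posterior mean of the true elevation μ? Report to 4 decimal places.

For Normal data with known variance σ², a Normal(μ₀, σ₀²) prior on μ is conjugate. Posterior precision = 1/σ₀² + n/σ²; posterior mean is the precision-weighted average of μ₀ and x̄.
Σxᵢ = 2747.66 + 2788.64 + 2763.80 + 2650.80 + 2778.16 + 2677.46 + 2739.65 + 2715.20 + 2597.22 + 2602.65 + 2561.24 = 29622.48, so n·x̄ = 29622.48.
σ₀² = 68.28² = 4662.1584, σ² = 90.46² = 8183.0116; σ² + n·σ₀² = 8183.0116 + 11·4662.1584 = 59466.754.
Posterior mean = (μ₀/σ₀² + n·x̄/σ²)/(1/σ₀² + n/σ²) = (σ²·μ₀ + σ₀²·n·x̄)/(σ² + n·σ₀²) = (8183.0116·2727.56 + 4662.1584·29622.48)/59466.754 = 160424349.080528/59466.754 = 2697.7149.

2697.7149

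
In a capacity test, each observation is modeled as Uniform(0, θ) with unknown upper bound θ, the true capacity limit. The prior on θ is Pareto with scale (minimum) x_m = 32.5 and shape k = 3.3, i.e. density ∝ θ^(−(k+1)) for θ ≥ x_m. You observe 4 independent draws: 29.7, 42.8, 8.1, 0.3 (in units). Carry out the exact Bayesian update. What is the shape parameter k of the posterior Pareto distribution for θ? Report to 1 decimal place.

7.3

A Pareto(scale x_m, shape k) prior on the upper bound θ of Uniform(0, θ) is conjugate: posterior is Pareto(max(x_m, max xᵢ), k + n).
Sample maximum = 42.8; prior scale x_m = 32.5 → posterior scale = max = 42.8.
Posterior shape = 3.3 + 4 = 7.3.
Posterior shape k = 7.3.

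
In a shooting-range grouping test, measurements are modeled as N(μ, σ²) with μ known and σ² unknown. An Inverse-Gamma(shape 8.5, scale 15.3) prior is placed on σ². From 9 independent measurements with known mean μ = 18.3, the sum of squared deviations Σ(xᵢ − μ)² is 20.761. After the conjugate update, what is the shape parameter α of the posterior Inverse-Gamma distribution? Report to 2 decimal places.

With known mean μ and an Inverse-Gamma(α, β) prior on σ², the Normal likelihood is conjugate: posterior is Inv-Gamma(α + n/2, β + Σ(xᵢ−μ)²/2).
Posterior: Inv-Gamma(8.5 + 9/2, 15.3 + 20.761/2) = Inv-Gamma(13.00, 25.6805).
Posterior α = 13.00.

13.00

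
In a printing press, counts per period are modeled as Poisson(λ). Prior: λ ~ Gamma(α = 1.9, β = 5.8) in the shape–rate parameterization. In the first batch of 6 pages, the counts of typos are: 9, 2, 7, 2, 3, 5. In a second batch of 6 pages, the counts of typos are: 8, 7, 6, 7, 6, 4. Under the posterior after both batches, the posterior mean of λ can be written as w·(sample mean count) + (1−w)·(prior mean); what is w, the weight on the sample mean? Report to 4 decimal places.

0.6742

With a Gamma(shape α, rate β) prior, the Poisson likelihood is conjugate: the posterior is Gamma(α + ΣXᵢ, β + n).
Total number of pages: n = 6 + 6 = 12.
Posterior mean = (α₀+S)/(β₀+n) = [n/(β₀+n)]·(S/n) + [β₀/(β₀+n)]·(α₀/β₀), so only n and β₀ enter the weight.
Weight on data w = n/(β₀+n) = 12/(5.8+12) = 12/17.8 = 0.6742.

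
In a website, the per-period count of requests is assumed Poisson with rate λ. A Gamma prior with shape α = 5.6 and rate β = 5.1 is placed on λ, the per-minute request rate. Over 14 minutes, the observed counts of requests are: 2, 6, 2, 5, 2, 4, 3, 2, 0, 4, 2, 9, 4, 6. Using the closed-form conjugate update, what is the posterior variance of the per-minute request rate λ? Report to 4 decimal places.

With a Gamma(shape α, rate β) prior, the Poisson likelihood is conjugate: the posterior is Gamma(α + ΣXᵢ, β + n).
Sum of counts S = 51 over n = 14 minutes.
Posterior: Gamma(α+S, β+n) = Gamma(5.6+51, 5.1+14) = Gamma(56.6, 19.1).
Var = α/β² = 56.6/19.1² = 0.1551.

0.1551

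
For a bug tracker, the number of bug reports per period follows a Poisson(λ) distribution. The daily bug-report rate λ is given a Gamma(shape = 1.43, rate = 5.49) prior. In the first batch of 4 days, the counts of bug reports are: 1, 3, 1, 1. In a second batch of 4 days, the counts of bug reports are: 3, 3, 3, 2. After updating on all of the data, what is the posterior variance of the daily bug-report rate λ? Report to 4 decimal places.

0.1013

With a Gamma(shape α, rate β) prior, the Poisson likelihood is conjugate: the posterior is Gamma(α + ΣXᵢ, β + n).
Batch 1: sum of counts S = 6 over n = 4 days.
After batch 1: Gamma(α+S, β+n) = Gamma(1.43+6, 5.49+4) = Gamma(7.43, 9.49).
Batch 2: sum of counts S = 11 over n = 4 days.
After batch 2: Gamma(α+S, β+n) = Gamma(7.43+11, 9.49+4) = Gamma(18.43, 13.49).
Var = α/β² = 18.43/13.49² = 0.1013.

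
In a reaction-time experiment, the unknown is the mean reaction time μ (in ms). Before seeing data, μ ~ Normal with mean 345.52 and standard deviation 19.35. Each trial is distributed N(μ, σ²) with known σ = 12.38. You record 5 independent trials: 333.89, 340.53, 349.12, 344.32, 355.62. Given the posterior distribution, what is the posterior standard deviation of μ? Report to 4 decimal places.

For Normal data with known variance σ², a Normal(μ₀, σ₀²) prior on μ is conjugate. Posterior precision = 1/σ₀² + n/σ²; posterior mean is the precision-weighted average of μ₀ and x̄.
σ₀² = 19.35² = 374.4225, σ² = 12.38² = 153.2644; σ² + n·σ₀² = 153.2644 + 5·374.4225 = 2025.3769.
Posterior precision = 1/σ₀² + n/σ² = 1/374.4225 + 5/153.2644 = (σ² + n·σ₀²)/(σ₀²σ²) = 2025.3769/(374.4225·153.2644); posterior variance σₙ² = σ₀²σ²/(σ² + n·σ₀²) = 374.4225·153.2644/2025.3769 = 28.333314.
Posterior SD = √σₙ² = √(374.4225·153.2644/2025.3769) = 5.3229.

5.3229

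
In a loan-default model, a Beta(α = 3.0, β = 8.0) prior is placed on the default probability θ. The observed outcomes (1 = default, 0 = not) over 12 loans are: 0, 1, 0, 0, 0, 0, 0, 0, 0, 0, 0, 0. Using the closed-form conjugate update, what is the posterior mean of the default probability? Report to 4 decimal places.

The Beta prior is conjugate to a Binomial/Bernoulli likelihood; the update adds successes to α and failures to β.
Posterior: Beta(α+k, β+n−k) = Beta(3.0+1, 8.0+11) = Beta(4.0, 19.0).
Posterior mean = α/(α+β) = 4.0/23.0 = 0.1739.

0.1739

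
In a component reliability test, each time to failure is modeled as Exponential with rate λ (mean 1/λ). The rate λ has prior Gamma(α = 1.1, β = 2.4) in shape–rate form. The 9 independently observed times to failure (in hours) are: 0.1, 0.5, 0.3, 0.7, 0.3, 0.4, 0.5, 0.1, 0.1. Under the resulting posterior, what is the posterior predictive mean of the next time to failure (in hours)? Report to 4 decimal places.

0.5934

With a Gamma(shape α, rate β) prior on the exponential rate λ, the posterior after n observations with total T = Σxᵢ is Gamma(α+n, β+T).
Sum of observations T = 3.0 hours; n = 9.
Posterior: Gamma(1.1+9, 2.4+3.0) = Gamma(10.1, 5.4).
The predictive distribution for the next observation is Lomax; its mean is β/(α−1) = 5.4/9.1 = 0.5934.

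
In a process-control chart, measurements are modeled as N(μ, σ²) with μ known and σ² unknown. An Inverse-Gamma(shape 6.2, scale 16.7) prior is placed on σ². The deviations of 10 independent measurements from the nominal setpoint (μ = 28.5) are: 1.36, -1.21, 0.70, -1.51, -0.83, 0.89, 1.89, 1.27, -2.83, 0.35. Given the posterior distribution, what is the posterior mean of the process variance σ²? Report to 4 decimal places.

2.6608

With known mean μ and an Inverse-Gamma(α, β) prior on σ², the Normal likelihood is conjugate: posterior is Inv-Gamma(α + n/2, β + Σ(xᵢ−μ)²/2).
Σ(xᵢ−μ)² = (1.36)² + (-1.21)² + (0.70)² + (-1.51)² + (-0.83)² + (0.89)² + (1.89)² + (1.27)² + (-2.83)² + (0.35)² = 20.8812.
Posterior: Inv-Gamma(6.2 + 10/2, 16.7 + 20.8812/2) = Inv-Gamma(11.20, 27.14060).
E[σ²|data] = β/(α−1) = 27.14060/10.20 = 2.6608.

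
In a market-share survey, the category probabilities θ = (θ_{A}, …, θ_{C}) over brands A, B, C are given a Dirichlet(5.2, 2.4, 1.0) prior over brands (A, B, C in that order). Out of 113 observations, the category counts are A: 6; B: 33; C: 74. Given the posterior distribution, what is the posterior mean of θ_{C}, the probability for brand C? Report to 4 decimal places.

The Dirichlet prior is conjugate to the Multinomial likelihood: each posterior αⱼ = prior αⱼ + observed count nⱼ.
Posterior concentration: (11.2, 35.4, 75.0), total = 121.6.
E[θ_{C}|data] = α_{C}/Σα = 75.0/121.6 = 0.6168.

0.6168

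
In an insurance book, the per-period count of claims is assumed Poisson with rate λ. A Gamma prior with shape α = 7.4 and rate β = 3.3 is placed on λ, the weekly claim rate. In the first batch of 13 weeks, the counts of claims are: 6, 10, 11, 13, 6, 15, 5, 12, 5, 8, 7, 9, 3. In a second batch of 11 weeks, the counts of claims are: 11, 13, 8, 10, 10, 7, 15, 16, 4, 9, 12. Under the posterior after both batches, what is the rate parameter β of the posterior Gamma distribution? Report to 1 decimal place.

With a Gamma(shape α, rate β) prior, the Poisson likelihood is conjugate: the posterior is Gamma(α + ΣXᵢ, β + n).
Batch 1: sum of counts S = 110 over n = 13 weeks.
After batch 1: Gamma(α+S, β+n) = Gamma(7.4+110, 3.3+13) = Gamma(117.4, 16.3).
Batch 2: sum of counts S = 115 over n = 11 weeks.
After batch 2: Gamma(α+S, β+n) = Gamma(117.4+115, 16.3+11) = Gamma(232.4, 27.3).
Posterior β = 27.3.

27.3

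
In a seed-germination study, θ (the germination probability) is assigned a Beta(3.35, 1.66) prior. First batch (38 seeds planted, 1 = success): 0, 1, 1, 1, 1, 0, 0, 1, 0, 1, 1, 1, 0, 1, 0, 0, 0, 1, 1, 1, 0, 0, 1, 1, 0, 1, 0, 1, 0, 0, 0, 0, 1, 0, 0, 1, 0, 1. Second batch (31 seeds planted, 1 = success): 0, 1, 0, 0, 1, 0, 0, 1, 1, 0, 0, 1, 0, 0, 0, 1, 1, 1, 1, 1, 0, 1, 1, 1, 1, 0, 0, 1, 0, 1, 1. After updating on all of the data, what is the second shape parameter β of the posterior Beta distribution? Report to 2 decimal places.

The Beta prior is conjugate to a Binomial/Bernoulli likelihood; the update adds successes to α and failures to β.
After batch 1: Beta(3.35+19, 1.66+19) = Beta(22.35, 20.66).
After batch 2: Beta(22.35+17, 20.66+14) = Beta(39.35, 34.66).
Posterior β = 34.66.

34.66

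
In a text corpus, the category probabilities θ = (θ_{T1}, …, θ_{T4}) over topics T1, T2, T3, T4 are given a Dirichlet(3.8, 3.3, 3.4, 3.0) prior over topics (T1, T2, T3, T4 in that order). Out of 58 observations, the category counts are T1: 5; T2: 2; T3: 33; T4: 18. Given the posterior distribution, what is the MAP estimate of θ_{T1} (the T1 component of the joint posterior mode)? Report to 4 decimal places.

0.1156

The Dirichlet prior is conjugate to the Multinomial likelihood: each posterior αⱼ = prior αⱼ + observed count nⱼ.
Posterior concentration: (8.8, 5.3, 36.4, 21.0), total = 71.5.
Joint mode component: (α_{T1}−1)/(Σα−K) = 7.8/67.5 = 0.1156.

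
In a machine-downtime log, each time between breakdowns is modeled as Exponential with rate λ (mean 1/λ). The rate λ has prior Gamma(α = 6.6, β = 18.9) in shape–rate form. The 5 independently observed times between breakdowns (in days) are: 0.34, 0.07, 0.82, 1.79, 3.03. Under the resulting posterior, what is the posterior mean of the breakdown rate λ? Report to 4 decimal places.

With a Gamma(shape α, rate β) prior on the exponential rate λ, the posterior after n observations with total T = Σxᵢ is Gamma(α+n, β+T).
Sum of observations T = 6.05 days; n = 5.
Posterior: Gamma(6.6+5, 18.9+6.05) = Gamma(11.6, 24.95).
Posterior mean of λ = α/β = 11.6/24.95 = 0.4649.

0.4649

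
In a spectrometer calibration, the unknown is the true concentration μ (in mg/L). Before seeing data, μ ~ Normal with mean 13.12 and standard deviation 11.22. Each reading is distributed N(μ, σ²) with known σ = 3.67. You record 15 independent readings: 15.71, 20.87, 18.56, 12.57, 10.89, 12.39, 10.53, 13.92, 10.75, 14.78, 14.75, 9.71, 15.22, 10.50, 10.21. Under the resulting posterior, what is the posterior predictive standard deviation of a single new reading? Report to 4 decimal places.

For Normal data with known variance σ², a Normal(μ₀, σ₀²) prior on μ is conjugate. Posterior precision = 1/σ₀² + n/σ²; posterior mean is the precision-weighted average of μ₀ and x̄.
σ₀² = 11.22² = 125.8884, σ² = 3.67² = 13.4689; σ² + n·σ₀² = 13.4689 + 15·125.8884 = 1901.7949.
Posterior precision = 1/σ₀² + n/σ² = 1/125.8884 + 15/13.4689 = (σ² + n·σ₀²)/(σ₀²σ²) = 1901.7949/(125.8884·13.4689); posterior variance σₙ² = σ₀²σ²/(σ² + n·σ₀²) = 125.8884·13.4689/1901.7949 = 0.891567.
Predictive variance for one new observation = σₙ² + σ² = 125.8884·13.4689/1901.7949 + 13.4689 = σ²·(σ₀² + 1901.7949)/1901.7949 = 13.4689·2027.6833/1901.7949 = 14.360467; SD = √(13.4689·2027.6833/1901.7949) = 3.7895.

3.7895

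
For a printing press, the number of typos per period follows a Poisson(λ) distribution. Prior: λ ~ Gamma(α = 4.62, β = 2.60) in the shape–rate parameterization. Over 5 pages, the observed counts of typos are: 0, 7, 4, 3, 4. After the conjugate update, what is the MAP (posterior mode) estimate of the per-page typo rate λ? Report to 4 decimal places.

With a Gamma(shape α, rate β) prior, the Poisson likelihood is conjugate: the posterior is Gamma(α + ΣXᵢ, β + n).
Sum of counts S = 18 over n = 5 pages.
Posterior: Gamma(α+S, β+n) = Gamma(4.62+18, 2.60+5) = Gamma(22.62, 7.60).
Mode of Gamma(α,β) for α≥1 is (α−1)/β = 21.62/7.60 = 2.8447.

2.8447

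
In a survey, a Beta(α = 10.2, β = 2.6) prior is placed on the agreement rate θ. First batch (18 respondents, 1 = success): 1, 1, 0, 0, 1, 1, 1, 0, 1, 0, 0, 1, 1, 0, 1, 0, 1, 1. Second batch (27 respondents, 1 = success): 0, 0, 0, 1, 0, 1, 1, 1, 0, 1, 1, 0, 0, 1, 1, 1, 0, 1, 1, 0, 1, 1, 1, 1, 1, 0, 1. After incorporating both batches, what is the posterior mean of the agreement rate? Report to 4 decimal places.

0.6609

The Beta prior is conjugate to a Binomial/Bernoulli likelihood; the update adds successes to α and failures to β.
After batch 1: Beta(10.2+11, 2.6+7) = Beta(21.2, 9.6).
After batch 2: Beta(21.2+17, 9.6+10) = Beta(38.2, 19.6).
Posterior mean = α/(α+β) = 38.2/57.8 = 0.6609.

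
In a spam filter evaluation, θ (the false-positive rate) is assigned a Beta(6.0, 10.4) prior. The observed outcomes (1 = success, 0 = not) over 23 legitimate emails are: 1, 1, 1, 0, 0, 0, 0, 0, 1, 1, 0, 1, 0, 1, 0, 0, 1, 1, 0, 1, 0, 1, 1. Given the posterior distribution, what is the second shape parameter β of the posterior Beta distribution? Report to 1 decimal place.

21.4

The Beta prior is conjugate to a Binomial/Bernoulli likelihood; the update adds successes to α and failures to β.
Posterior: Beta(α+k, β+n−k) = Beta(6.0+12, 10.4+11) = Beta(18.0, 21.4).
Posterior β = 21.4.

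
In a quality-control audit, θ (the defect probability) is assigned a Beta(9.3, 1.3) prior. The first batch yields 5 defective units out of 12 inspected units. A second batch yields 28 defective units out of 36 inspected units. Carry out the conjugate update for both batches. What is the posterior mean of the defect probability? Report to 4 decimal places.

0.7218

The Beta prior is conjugate to a Binomial/Bernoulli likelihood; the update adds successes to α and failures to β.
After batch 1: Beta(9.3+5, 1.3+7) = Beta(14.3, 8.3).
After batch 2: Beta(14.3+28, 8.3+8) = Beta(42.3, 16.3).
Posterior mean = α/(α+β) = 42.3/58.6 = 0.7218.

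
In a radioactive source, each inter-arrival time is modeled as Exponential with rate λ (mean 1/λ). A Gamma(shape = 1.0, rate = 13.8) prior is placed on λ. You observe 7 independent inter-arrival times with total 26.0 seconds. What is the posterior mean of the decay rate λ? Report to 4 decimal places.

0.2010

With a Gamma(shape α, rate β) prior on the exponential rate λ, the posterior after n observations with total T = Σxᵢ is Gamma(α+n, β+T).
Posterior: Gamma(1.0+7, 13.8+26.0) = Gamma(8.0, 39.8).
Posterior mean of λ = α/β = 8.0/39.8 = 0.2010.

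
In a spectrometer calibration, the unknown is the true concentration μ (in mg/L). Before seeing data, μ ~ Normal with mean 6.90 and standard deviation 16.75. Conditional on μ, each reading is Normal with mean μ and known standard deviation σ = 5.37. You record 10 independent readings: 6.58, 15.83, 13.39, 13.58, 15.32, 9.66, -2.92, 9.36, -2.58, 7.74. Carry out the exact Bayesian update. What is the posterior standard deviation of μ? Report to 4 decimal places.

1.6895

For Normal data with known variance σ², a Normal(μ₀, σ₀²) prior on μ is conjugate. Posterior precision = 1/σ₀² + n/σ²; posterior mean is the precision-weighted average of μ₀ and x̄.
σ₀² = 16.75² = 280.5625, σ² = 5.37² = 28.8369; σ² + n·σ₀² = 28.8369 + 10·280.5625 = 2834.4619.
Posterior precision = 1/σ₀² + n/σ² = 1/280.5625 + 10/28.8369 = (σ² + n·σ₀²)/(σ₀²σ²) = 2834.4619/(280.5625·28.8369); posterior variance σₙ² = σ₀²σ²/(σ² + n·σ₀²) = 280.5625·28.8369/2834.4619 = 2.854352.
Posterior SD = √σₙ² = √(280.5625·28.8369/2834.4619) = 1.6895.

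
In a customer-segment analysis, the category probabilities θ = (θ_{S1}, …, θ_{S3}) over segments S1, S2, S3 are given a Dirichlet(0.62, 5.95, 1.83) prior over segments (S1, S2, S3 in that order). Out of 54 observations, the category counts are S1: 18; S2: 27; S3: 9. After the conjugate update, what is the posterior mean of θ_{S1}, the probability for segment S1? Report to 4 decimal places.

0.2984

The Dirichlet prior is conjugate to the Multinomial likelihood: each posterior αⱼ = prior αⱼ + observed count nⱼ.
Posterior concentration: (18.62, 32.95, 10.83), total = 62.40.
E[θ_{S1}|data] = α_{S1}/Σα = 18.62/62.40 = 0.2984.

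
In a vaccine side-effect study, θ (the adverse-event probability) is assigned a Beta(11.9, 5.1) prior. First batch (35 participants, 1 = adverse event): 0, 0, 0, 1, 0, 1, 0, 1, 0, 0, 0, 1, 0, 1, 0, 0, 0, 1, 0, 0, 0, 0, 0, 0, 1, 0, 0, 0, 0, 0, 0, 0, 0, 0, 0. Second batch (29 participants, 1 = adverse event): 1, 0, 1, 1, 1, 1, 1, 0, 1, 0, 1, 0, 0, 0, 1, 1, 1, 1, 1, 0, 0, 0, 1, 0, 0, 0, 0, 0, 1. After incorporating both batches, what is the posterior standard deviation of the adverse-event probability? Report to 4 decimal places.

The Beta prior is conjugate to a Binomial/Bernoulli likelihood; the update adds successes to α and failures to β.
After batch 1: Beta(11.9+7, 5.1+28) = Beta(18.9, 33.1).
After batch 2: Beta(18.9+15, 33.1+14) = Beta(33.9, 47.1).
Var = αβ/((α+β)²(α+β+1)) = 33.9·47.1/(81.0²·82.0) = 0.00296781; SD = √0.00296781 = 0.0545.

0.0545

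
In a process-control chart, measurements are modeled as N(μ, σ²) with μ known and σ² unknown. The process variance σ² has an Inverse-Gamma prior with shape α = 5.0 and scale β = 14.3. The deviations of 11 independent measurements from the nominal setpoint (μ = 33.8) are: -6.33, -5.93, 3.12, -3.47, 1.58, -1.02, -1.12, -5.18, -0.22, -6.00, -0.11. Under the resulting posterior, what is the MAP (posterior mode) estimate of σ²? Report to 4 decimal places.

With known mean μ and an Inverse-Gamma(α, β) prior on σ², the Normal likelihood is conjugate: posterior is Inv-Gamma(α + n/2, β + Σ(xᵢ−μ)²/2).
Σ(xᵢ−μ)² = (-6.33)² + (-5.93)² + (3.12)² + (-3.47)² + (1.58)² + (-1.02)² + (-1.12)² + (-5.18)² + (-0.22)² + (-6.00)² + (-0.11)² = 164.6932.
Posterior: Inv-Gamma(5.0 + 11/2, 14.3 + 164.6932/2) = Inv-Gamma(10.50, 96.64660).
Mode = β/(α+1) = 96.64660/11.50 = 8.4041.

8.4041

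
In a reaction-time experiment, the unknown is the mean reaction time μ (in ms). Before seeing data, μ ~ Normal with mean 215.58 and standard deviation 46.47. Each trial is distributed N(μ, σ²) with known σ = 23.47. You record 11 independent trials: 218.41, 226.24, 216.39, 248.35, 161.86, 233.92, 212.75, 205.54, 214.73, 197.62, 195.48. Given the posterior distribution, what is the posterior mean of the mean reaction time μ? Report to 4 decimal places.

212.0181

For Normal data with known variance σ², a Normal(μ₀, σ₀²) prior on μ is conjugate. Posterior precision = 1/σ₀² + n/σ²; posterior mean is the precision-weighted average of μ₀ and x̄.
Σxᵢ = 218.41 + 226.24 + 216.39 + 248.35 + 161.86 + 233.92 + 212.75 + 205.54 + 214.73 + 197.62 + 195.48 = 2331.29, so n·x̄ = 2331.29.
σ₀² = 46.47² = 2159.4609, σ² = 23.47² = 550.8409; σ² + n·σ₀² = 550.8409 + 11·2159.4609 = 24304.9108.
Posterior mean = (μ₀/σ₀² + n·x̄/σ²)/(1/σ₀² + n/σ²) = (σ²·μ₀ + σ₀²·n·x̄)/(σ² + n·σ₀²) = (550.8409·215.58 + 2159.4609·2331.29)/24304.9108 = 5153079.882783/24304.9108 = 212.0181.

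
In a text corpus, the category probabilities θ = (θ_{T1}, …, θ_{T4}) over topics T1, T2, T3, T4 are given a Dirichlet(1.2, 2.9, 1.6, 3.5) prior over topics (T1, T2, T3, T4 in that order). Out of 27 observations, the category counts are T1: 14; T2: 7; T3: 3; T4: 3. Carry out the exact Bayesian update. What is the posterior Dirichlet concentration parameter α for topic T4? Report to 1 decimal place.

6.5

The Dirichlet prior is conjugate to the Multinomial likelihood: each posterior αⱼ = prior αⱼ + observed count nⱼ.
Posterior concentration: (15.2, 9.9, 4.6, 6.5), total = 36.2.
α_{T4} = 3.5 + 3 = 6.5.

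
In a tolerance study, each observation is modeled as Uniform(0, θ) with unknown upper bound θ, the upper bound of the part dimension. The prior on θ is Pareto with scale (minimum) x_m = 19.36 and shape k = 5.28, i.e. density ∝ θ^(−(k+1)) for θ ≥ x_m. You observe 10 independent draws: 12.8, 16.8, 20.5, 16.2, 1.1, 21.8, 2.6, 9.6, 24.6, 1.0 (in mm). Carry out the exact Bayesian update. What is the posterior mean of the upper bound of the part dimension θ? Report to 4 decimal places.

A Pareto(scale x_m, shape k) prior on the upper bound θ of Uniform(0, θ) is conjugate: posterior is Pareto(max(x_m, max xᵢ), k + n).
Sample maximum = 24.6; prior scale x_m = 19.36 → posterior scale = max = 24.60.
Posterior shape = 5.28 + 10 = 15.28.
E[θ|data] = k·x_m/(k−1) = 15.28·24.60/14.28 = 26.3227.

26.3227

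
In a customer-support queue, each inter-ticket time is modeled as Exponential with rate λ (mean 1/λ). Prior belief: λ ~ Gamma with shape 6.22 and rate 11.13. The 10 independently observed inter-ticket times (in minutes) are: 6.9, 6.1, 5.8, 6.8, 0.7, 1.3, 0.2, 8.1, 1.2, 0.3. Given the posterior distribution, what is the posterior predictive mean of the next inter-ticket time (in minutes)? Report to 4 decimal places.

3.1886

With a Gamma(shape α, rate β) prior on the exponential rate λ, the posterior after n observations with total T = Σxᵢ is Gamma(α+n, β+T).
Sum of observations T = 37.4 minutes; n = 10.
Posterior: Gamma(6.22+10, 11.13+37.4) = Gamma(16.22, 48.53).
The predictive distribution for the next observation is Lomax; its mean is β/(α−1) = 48.53/15.22 = 3.1886.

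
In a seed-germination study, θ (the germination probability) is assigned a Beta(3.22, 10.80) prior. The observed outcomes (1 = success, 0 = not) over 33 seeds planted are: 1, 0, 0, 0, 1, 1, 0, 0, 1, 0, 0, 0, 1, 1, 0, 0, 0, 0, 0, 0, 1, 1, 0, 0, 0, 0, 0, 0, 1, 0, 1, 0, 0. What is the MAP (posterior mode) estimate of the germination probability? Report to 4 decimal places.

0.2714

The Beta prior is conjugate to a Binomial/Bernoulli likelihood; the update adds successes to α and failures to β.
Posterior: Beta(α+k, β+n−k) = Beta(3.22+10, 10.80+23) = Beta(13.22, 33.80).
Mode of Beta(a,b) for a,b>1 is (a−1)/(a+b−2) = 12.22/45.02 = 0.2714.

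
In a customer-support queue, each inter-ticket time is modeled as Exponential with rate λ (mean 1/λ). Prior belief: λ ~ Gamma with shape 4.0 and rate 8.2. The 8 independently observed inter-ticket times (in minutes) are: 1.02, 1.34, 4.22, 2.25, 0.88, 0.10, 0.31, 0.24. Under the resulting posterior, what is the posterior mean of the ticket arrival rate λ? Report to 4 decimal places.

0.6466

With a Gamma(shape α, rate β) prior on the exponential rate λ, the posterior after n observations with total T = Σxᵢ is Gamma(α+n, β+T).
Sum of observations T = 10.36 minutes; n = 8.
Posterior: Gamma(4.0+8, 8.2+10.36) = Gamma(12.0, 18.56).
Posterior mean of λ = α/β = 12.0/18.56 = 0.6466.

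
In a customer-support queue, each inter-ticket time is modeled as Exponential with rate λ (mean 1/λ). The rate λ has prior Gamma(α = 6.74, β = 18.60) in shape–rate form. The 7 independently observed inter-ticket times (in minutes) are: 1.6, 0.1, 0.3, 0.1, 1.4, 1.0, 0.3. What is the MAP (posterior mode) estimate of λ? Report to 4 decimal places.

With a Gamma(shape α, rate β) prior on the exponential rate λ, the posterior after n observations with total T = Σxᵢ is Gamma(α+n, β+T).
Sum of observations T = 4.8 minutes; n = 7.
Posterior: Gamma(6.74+7, 18.60+4.8) = Gamma(13.74, 23.40).
Mode = (α−1)/β = 0.5444.

0.5444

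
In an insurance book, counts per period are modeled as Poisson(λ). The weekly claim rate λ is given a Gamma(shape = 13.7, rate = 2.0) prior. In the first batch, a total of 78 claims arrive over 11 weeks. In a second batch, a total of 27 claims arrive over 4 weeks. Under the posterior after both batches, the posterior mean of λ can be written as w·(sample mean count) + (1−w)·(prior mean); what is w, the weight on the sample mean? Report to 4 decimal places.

With a Gamma(shape α, rate β) prior, the Poisson likelihood is conjugate: the posterior is Gamma(α + ΣXᵢ, β + n).
Total number of weeks: n = 11 + 4 = 15.
Posterior mean = (α₀+S)/(β₀+n) = [n/(β₀+n)]·(S/n) + [β₀/(β₀+n)]·(α₀/β₀), so only n and β₀ enter the weight.
Weight on data w = n/(β₀+n) = 15/(2.0+15) = 15/17.0 = 0.8824.

0.8824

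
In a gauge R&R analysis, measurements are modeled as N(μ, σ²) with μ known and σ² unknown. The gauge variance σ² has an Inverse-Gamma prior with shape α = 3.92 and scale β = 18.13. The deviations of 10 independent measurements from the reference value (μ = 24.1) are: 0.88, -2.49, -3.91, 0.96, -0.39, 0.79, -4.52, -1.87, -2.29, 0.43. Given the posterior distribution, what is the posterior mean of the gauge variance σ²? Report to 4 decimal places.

With known mean μ and an Inverse-Gamma(α, β) prior on σ², the Normal likelihood is conjugate: posterior is Inv-Gamma(α + n/2, β + Σ(xᵢ−μ)²/2).
Σ(xᵢ−μ)² = (0.88)² + (-2.49)² + (-3.91)² + (0.96)² + (-0.39)² + (0.79)² + (-4.52)² + (-1.87)² + (-2.29)² + (0.43)² = 53.3167.
Posterior: Inv-Gamma(3.92 + 10/2, 18.13 + 53.3167/2) = Inv-Gamma(8.92, 44.78835).
E[σ²|data] = β/(α−1) = 44.78835/7.92 = 5.6551.

5.6551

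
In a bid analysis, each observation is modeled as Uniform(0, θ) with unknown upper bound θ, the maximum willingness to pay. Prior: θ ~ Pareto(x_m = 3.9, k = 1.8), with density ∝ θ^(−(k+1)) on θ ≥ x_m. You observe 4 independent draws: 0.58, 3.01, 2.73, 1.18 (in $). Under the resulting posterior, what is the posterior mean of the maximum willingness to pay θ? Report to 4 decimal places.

A Pareto(scale x_m, shape k) prior on the upper bound θ of Uniform(0, θ) is conjugate: posterior is Pareto(max(x_m, max xᵢ), k + n).
Sample maximum = 3.01; prior scale x_m = 3.9 → posterior scale = max = 3.90.
Posterior shape = 1.8 + 4 = 5.8.
E[θ|data] = k·x_m/(k−1) = 5.8·3.90/4.8 = 4.7125.

4.7125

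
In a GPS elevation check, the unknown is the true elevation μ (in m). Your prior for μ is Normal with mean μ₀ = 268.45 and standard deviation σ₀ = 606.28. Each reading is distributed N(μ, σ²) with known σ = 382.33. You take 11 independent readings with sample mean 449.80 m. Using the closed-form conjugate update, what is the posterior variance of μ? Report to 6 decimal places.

12825.089823

For Normal data with known variance σ², a Normal(μ₀, σ₀²) prior on μ is conjugate. Posterior precision = 1/σ₀² + n/σ²; posterior mean is the precision-weighted average of μ₀ and x̄.
σ₀² = 606.28² = 367575.4384, σ² = 382.33² = 146176.2289; σ² + n·σ₀² = 146176.2289 + 11·367575.4384 = 4189506.0513.
Posterior precision = 1/σ₀² + n/σ² = 1/367575.4384 + 11/146176.2289 = (σ² + n·σ₀²)/(σ₀²σ²) = 4189506.0513/(367575.4384·146176.2289); posterior variance σₙ² = σ₀²σ²/(σ² + n·σ₀²) = 367575.4384·146176.2289/4189506.0513 = 12825.089823.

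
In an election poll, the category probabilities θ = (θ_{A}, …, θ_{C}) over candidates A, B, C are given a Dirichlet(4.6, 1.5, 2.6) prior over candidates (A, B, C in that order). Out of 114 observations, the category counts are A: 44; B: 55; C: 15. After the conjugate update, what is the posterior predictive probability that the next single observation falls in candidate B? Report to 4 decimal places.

The Dirichlet prior is conjugate to the Multinomial likelihood: each posterior αⱼ = prior αⱼ + observed count nⱼ.
Posterior concentration: (48.6, 56.5, 17.6), total = 122.7.
P(next = B | data) = α_{B}/Σα = 0.4605.

0.4605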